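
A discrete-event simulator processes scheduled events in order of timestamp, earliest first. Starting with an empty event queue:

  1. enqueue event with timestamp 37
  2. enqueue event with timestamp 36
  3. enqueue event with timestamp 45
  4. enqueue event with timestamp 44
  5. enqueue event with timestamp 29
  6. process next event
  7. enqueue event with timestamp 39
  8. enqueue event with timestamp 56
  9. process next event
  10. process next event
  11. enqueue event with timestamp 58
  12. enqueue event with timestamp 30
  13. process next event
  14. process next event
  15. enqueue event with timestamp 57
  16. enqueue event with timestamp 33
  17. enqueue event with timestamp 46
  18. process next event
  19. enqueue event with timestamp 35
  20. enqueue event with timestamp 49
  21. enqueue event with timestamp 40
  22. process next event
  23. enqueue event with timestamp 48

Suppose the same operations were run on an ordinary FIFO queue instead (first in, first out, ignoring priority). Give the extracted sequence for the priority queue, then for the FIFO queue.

priority queue: 29, 36, 37, 30, 39, 33, 35; FIFO queue: 37, 36, 45, 44, 29, 39, 56

insert 37 → {37}
insert 36 → {36, 37}
insert 45 → {36, 37, 45}
insert 44 → {36, 37, 44, 45}
insert 29 → {29, 36, 37, 44, 45}
process next event → 29; now {36, 37, 44, 45}
insert 39 → {36, 37, 39, 44, 45}
insert 56 → {36, 37, 39, 44, 45, 56}
process next event → 36; now {37, 39, 44, 45, 56}
process next event → 37; now {39, 44, 45, 56}
insert 58 → {39, 44, 45, 56, 58}
insert 30 → {30, 39, 44, 45, 56, 58}
process next event → 30; now {39, 44, 45, 56, 58}
process next event → 39; now {44, 45, 56, 58}
insert 57 → {44, 45, 56, 57, 58}
insert 33 → {33, 44, 45, 56, 57, 58}
insert 46 → {33, 44, 45, 46, 56, 57, 58}
process next event → 33; now {44, 45, 46, 56, 57, 58}
insert 35 → {35, 44, 45, 46, 56, 57, 58}
insert 49 → {35, 44, 45, 46, 49, 56, 57, 58}
insert 40 → {35, 40, 44, 45, 46, 49, 56, 57, 58}
process next event → 35; now {40, 44, 45, 46, 49, 56, 57, 58}
insert 48 → {40, 44, 45, 46, 48, 49, 56, 57, 58}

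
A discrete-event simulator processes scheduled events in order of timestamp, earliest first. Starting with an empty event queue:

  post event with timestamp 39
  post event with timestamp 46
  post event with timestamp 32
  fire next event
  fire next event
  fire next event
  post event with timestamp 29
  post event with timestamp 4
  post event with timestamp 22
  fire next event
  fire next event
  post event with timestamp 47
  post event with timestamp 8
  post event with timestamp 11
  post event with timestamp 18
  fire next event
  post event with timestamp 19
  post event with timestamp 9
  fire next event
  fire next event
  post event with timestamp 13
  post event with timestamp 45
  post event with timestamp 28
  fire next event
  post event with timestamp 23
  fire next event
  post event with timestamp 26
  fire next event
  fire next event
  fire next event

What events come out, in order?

insert 39 → {39}
insert 46 → {39, 46}
insert 32 → {32, 39, 46}
fire next event → 32; now {39, 46}
fire next event → 39; now {46}
fire next event → 46; now {}
insert 29 → {29}
insert 4 → {4, 29}
insert 22 → {4, 22, 29}
fire next event → 4; now {22, 29}
fire next event → 22; now {29}
insert 47 → {29, 47}
insert 8 → {8, 29, 47}
insert 11 → {8, 11, 29, 47}
insert 18 → {8, 11, 18, 29, 47}
fire next event → 8; now {11, 18, 29, 47}
insert 19 → {11, 18, 19, 29, 47}
insert 9 → {9, 11, 18, 19, 29, 47}
fire next event → 9; now {11, 18, 19, 29, 47}
fire next event → 11; now {18, 19, 29, 47}
insert 13 → {13, 18, 19, 29, 47}
insert 45 → {13, 18, 19, 29, 45, 47}
insert 28 → {13, 18, 19, 28, 29, 45, 47}
fire next event → 13; now {18, 19, 28, 29, 45, 47}
insert 23 → {18, 19, 23, 28, 29, 45, 47}
fire next event → 18; now {19, 23, 28, 29, 45, 47}
insert 26 → {19, 23, 26, 28, 29, 45, 47}
fire next event → 19; now {23, 26, 28, 29, 45, 47}
fire next event → 23; now {26, 28, 29, 45, 47}
fire next event → 26; now {28, 29, 45, 47}

32, 39, 46, 4, 22, 8, 9, 11, 13, 18, 19, 23, 26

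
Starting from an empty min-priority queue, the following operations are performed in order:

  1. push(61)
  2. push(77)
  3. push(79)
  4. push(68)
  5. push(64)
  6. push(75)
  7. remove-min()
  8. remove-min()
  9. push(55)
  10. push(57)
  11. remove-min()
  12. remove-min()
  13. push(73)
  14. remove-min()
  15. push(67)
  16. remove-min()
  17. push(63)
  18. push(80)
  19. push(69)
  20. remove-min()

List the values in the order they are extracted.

61 → 64 → 55 → 57 → 68 → 67 → 63

insert 61 → {61}
insert 77 → {61, 77}
insert 79 → {61, 77, 79}
insert 68 → {61, 68, 77, 79}
insert 64 → {61, 64, 68, 77, 79}
insert 75 → {61, 64, 68, 75, 77, 79}
remove-min → 61; now {64, 68, 75, 77, 79}
remove-min → 64; now {68, 75, 77, 79}
insert 55 → {55, 68, 75, 77, 79}
insert 57 → {55, 57, 68, 75, 77, 79}
remove-min → 55; now {57, 68, 75, 77, 79}
remove-min → 57; now {68, 75, 77, 79}
insert 73 → {68, 73, 75, 77, 79}
remove-min → 68; now {73, 75, 77, 79}
insert 67 → {67, 73, 75, 77, 79}
remove-min → 67; now {73, 75, 77, 79}
insert 63 → {63, 73, 75, 77, 79}
insert 80 → {63, 73, 75, 77, 79, 80}
insert 69 → {63, 69, 73, 75, 77, 79, 80}
remove-min → 63; now {69, 73, 75, 77, 79, 80}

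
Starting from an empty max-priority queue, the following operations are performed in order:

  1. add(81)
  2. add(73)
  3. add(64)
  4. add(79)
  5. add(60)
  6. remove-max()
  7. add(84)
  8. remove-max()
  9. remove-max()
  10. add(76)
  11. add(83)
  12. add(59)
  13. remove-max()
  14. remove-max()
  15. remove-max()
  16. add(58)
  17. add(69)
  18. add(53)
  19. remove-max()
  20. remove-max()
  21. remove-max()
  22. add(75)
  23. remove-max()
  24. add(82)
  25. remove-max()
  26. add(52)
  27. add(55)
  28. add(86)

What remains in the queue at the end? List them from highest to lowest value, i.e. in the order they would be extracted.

insert 81 → {81}
insert 73 → {81, 73}
insert 64 → {81, 73, 64}
insert 79 → {81, 79, 73, 64}
insert 60 → {81, 79, 73, 64, 60}
remove-max → 81; now {79, 73, 64, 60}
insert 84 → {84, 79, 73, 64, 60}
remove-max → 84; now {79, 73, 64, 60}
remove-max → 79; now {73, 64, 60}
insert 76 → {76, 73, 64, 60}
insert 83 → {83, 76, 73, 64, 60}
insert 59 → {83, 76, 73, 64, 60, 59}
remove-max → 83; now {76, 73, 64, 60, 59}
remove-max → 76; now {73, 64, 60, 59}
remove-max → 73; now {64, 60, 59}
insert 58 → {64, 60, 59, 58}
insert 69 → {69, 64, 60, 59, 58}
insert 53 → {69, 64, 60, 59, 58, 53}
remove-max → 69; now {64, 60, 59, 58, 53}
remove-max → 64; now {60, 59, 58, 53}
remove-max → 60; now {59, 58, 53}
insert 75 → {75, 59, 58, 53}
remove-max → 75; now {59, 58, 53}
insert 82 → {82, 59, 58, 53}
remove-max → 82; now {59, 58, 53}
insert 52 → {59, 58, 53, 52}
insert 55 → {59, 58, 55, 53, 52}
insert 86 → {86, 59, 58, 55, 53, 52}

86 → 59 → 58 → 55 → 53 → 52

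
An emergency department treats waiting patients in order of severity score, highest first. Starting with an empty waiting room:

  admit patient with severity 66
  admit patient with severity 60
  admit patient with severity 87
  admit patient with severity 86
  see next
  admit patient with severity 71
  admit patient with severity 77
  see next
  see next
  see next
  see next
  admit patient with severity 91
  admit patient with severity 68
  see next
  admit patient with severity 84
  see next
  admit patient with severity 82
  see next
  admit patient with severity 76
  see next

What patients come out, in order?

insert 66 → {66}
insert 60 → {66, 60}
insert 87 → {87, 66, 60}
insert 86 → {87, 86, 66, 60}
see next → 87; now {86, 66, 60}
insert 71 → {86, 71, 66, 60}
insert 77 → {86, 77, 71, 66, 60}
see next → 86; now {77, 71, 66, 60}
see next → 77; now {71, 66, 60}
see next → 71; now {66, 60}
see next → 66; now {60}
insert 91 → {91, 60}
insert 68 → {91, 68, 60}
see next → 91; now {68, 60}
insert 84 → {84, 68, 60}
see next → 84; now {68, 60}
insert 82 → {82, 68, 60}
see next → 82; now {68, 60}
insert 76 → {76, 68, 60}
see next → 76; now {68, 60}

87 → 86 → 77 → 71 → 66 → 91 → 84 → 82 → 76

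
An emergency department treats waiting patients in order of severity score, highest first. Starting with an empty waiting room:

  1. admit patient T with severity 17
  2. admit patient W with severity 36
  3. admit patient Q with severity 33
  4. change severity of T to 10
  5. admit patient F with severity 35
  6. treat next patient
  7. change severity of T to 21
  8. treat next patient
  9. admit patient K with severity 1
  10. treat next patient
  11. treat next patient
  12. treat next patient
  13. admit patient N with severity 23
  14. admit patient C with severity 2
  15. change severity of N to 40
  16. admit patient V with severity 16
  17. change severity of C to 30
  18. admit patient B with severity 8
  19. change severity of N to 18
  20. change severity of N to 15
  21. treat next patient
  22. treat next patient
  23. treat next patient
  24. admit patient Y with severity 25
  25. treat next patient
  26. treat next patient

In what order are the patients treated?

add T (severity 17) → {T:17}
add W (severity 36) → {W:36, T:17}
add Q (severity 33) → {W:36, Q:33, T:17}
update T to severity 10 → {W:36, Q:33, T:10}
add F (severity 35) → {W:36, F:35, Q:33, T:10}
treat next patient → W; now {F:35, Q:33, T:10}
update T to severity 21 → {F:35, Q:33, T:21}
treat next patient → F; now {Q:33, T:21}
add K (severity 1) → {Q:33, T:21, K:1}
treat next patient → Q; now {T:21, K:1}
treat next patient → T; now {K:1}
treat next patient → K; now {}
add N (severity 23) → {N:23}
add C (severity 2) → {N:23, C:2}
update N to severity 40 → {N:40, C:2}
add V (severity 16) → {N:40, V:16, C:2}
update C to severity 30 → {N:40, C:30, V:16}
add B (severity 8) → {N:40, C:30, V:16, B:8}
update N to severity 18 → {C:30, N:18, V:16, B:8}
update N to severity 15 → {C:30, V:16, N:15, B:8}
treat next patient → C; now {V:16, N:15, B:8}
treat next patient → V; now {N:15, B:8}
treat next patient → N; now {B:8}
add Y (severity 25) → {Y:25, B:8}
treat next patient → Y; now {B:8}
treat next patient → B; now {}

[W, F, Q, T, K, C, V, N, Y, B]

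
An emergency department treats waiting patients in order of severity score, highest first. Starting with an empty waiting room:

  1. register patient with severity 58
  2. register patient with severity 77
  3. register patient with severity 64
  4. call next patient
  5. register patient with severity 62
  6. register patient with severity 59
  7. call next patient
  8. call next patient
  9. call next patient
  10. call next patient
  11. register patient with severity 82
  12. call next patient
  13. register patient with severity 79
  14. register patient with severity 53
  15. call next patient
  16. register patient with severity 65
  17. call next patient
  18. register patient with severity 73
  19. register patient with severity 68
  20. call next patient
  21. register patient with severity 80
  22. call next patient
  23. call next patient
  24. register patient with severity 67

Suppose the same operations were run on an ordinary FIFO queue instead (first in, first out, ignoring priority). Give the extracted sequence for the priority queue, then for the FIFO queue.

insert 58 → {58}
insert 77 → {77, 58}
insert 64 → {77, 64, 58}
call next patient → 77; now {64, 58}
insert 62 → {64, 62, 58}
insert 59 → {64, 62, 59, 58}
call next patient → 64; now {62, 59, 58}
call next patient → 62; now {59, 58}
call next patient → 59; now {58}
call next patient → 58; now {}
insert 82 → {82}
call next patient → 82; now {}
insert 79 → {79}
insert 53 → {79, 53}
call next patient → 79; now {53}
insert 65 → {65, 53}
call next patient → 65; now {53}
insert 73 → {73, 53}
insert 68 → {73, 68, 53}
call next patient → 73; now {68, 53}
insert 80 → {80, 68, 53}
call next patient → 80; now {68, 53}
call next patient → 68; now {53}
insert 67 → {67, 53}

priority queue: 77, 64, 62, 59, 58, 82, 79, 65, 73, 80, 68; FIFO queue: 58 → 77 → 64 → 62 → 59 → 82 → 79 → 53 → 65 → 73 → 68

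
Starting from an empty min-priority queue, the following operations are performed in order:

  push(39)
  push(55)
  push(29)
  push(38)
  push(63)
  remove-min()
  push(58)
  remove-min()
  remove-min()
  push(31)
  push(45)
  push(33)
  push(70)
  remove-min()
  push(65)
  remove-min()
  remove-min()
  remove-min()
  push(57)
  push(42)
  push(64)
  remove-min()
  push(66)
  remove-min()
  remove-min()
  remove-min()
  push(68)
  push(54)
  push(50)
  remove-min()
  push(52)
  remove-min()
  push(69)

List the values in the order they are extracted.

29, 38, 39, 31, 33, 45, 55, 42, 57, 58, 63, 50, 52

insert 39 → {39}
insert 55 → {39, 55}
insert 29 → {29, 39, 55}
insert 38 → {29, 38, 39, 55}
insert 63 → {29, 38, 39, 55, 63}
remove-min → 29; now {38, 39, 55, 63}
insert 58 → {38, 39, 55, 58, 63}
remove-min → 38; now {39, 55, 58, 63}
remove-min → 39; now {55, 58, 63}
insert 31 → {31, 55, 58, 63}
insert 45 → {31, 45, 55, 58, 63}
insert 33 → {31, 33, 45, 55, 58, 63}
insert 70 → {31, 33, 45, 55, 58, 63, 70}
remove-min → 31; now {33, 45, 55, 58, 63, 70}
insert 65 → {33, 45, 55, 58, 63, 65, 70}
remove-min → 33; now {45, 55, 58, 63, 65, 70}
remove-min → 45; now {55, 58, 63, 65, 70}
remove-min → 55; now {58, 63, 65, 70}
insert 57 → {57, 58, 63, 65, 70}
insert 42 → {42, 57, 58, 63, 65, 70}
insert 64 → {42, 57, 58, 63, 64, 65, 70}
remove-min → 42; now {57, 58, 63, 64, 65, 70}
insert 66 → {57, 58, 63, 64, 65, 66, 70}
remove-min → 57; now {58, 63, 64, 65, 66, 70}
remove-min → 58; now {63, 64, 65, 66, 70}
remove-min → 63; now {64, 65, 66, 70}
insert 68 → {64, 65, 66, 68, 70}
insert 54 → {54, 64, 65, 66, 68, 70}
insert 50 → {50, 54, 64, 65, 66, 68, 70}
remove-min → 50; now {54, 64, 65, 66, 68, 70}
insert 52 → {52, 54, 64, 65, 66, 68, 70}
remove-min → 52; now {54, 64, 65, 66, 68, 70}
insert 69 → {54, 64, 65, 66, 68, 69, 70}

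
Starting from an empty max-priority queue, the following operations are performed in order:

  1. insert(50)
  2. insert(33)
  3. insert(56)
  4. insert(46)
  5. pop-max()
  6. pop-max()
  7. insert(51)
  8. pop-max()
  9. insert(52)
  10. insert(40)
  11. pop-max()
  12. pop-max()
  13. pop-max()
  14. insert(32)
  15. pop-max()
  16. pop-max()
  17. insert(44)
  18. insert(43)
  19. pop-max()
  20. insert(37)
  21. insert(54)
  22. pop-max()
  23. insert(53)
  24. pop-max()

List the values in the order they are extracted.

56 → 50 → 51 → 52 → 46 → 40 → 33 → 32 → 44 → 54 → 53

insert 50 → {50}
insert 33 → {50, 33}
insert 56 → {56, 50, 33}
insert 46 → {56, 50, 46, 33}
pop-max → 56; now {50, 46, 33}
pop-max → 50; now {46, 33}
insert 51 → {51, 46, 33}
pop-max → 51; now {46, 33}
insert 52 → {52, 46, 33}
insert 40 → {52, 46, 40, 33}
pop-max → 52; now {46, 40, 33}
pop-max → 46; now {40, 33}
pop-max → 40; now {33}
insert 32 → {33, 32}
pop-max → 33; now {32}
pop-max → 32; now {}
insert 44 → {44}
insert 43 → {44, 43}
pop-max → 44; now {43}
insert 37 → {43, 37}
insert 54 → {54, 43, 37}
pop-max → 54; now {43, 37}
insert 53 → {53, 43, 37}
pop-max → 53; now {43, 37}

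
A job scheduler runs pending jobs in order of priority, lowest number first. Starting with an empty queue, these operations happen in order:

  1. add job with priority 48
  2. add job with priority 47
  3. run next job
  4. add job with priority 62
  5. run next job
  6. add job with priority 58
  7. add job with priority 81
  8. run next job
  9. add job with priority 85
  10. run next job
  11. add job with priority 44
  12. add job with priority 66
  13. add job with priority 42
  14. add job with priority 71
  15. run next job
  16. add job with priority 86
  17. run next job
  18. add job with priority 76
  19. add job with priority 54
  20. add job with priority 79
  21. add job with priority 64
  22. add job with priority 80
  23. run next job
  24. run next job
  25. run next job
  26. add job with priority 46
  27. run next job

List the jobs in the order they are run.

[47, 48, 58, 62, 42, 44, 54, 64, 66, 46]

insert 48 → {48}
insert 47 → {47, 48}
run next job → 47; now {48}
insert 62 → {48, 62}
run next job → 48; now {62}
insert 58 → {58, 62}
insert 81 → {58, 62, 81}
run next job → 58; now {62, 81}
insert 85 → {62, 81, 85}
run next job → 62; now {81, 85}
insert 44 → {44, 81, 85}
insert 66 → {44, 66, 81, 85}
insert 42 → {42, 44, 66, 81, 85}
insert 71 → {42, 44, 66, 71, 81, 85}
run next job → 42; now {44, 66, 71, 81, 85}
insert 86 → {44, 66, 71, 81, 85, 86}
run next job → 44; now {66, 71, 81, 85, 86}
insert 76 → {66, 71, 76, 81, 85, 86}
insert 54 → {54, 66, 71, 76, 81, 85, 86}
insert 79 → {54, 66, 71, 76, 79, 81, 85, 86}
insert 64 → {54, 64, 66, 71, 76, 79, 81, 85, 86}
insert 80 → {54, 64, 66, 71, 76, 79, 80, 81, 85, 86}
run next job → 54; now {64, 66, 71, 76, 79, 80, 81, 85, 86}
run next job → 64; now {66, 71, 76, 79, 80, 81, 85, 86}
run next job → 66; now {71, 76, 79, 80, 81, 85, 86}
insert 46 → {46, 71, 76, 79, 80, 81, 85, 86}
run next job → 46; now {71, 76, 79, 80, 81, 85, 86}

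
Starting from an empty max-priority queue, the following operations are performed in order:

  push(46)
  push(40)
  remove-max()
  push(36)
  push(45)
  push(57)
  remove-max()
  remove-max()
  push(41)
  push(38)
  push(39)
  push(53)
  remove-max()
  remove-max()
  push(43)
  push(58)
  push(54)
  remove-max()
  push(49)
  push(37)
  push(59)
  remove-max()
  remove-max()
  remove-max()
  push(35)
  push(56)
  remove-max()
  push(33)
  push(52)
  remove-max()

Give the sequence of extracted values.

[46, 57, 45, 53, 41, 58, 59, 54, 49, 56, 52]

insert 46 → {46}
insert 40 → {46, 40}
remove-max → 46; now {40}
insert 36 → {40, 36}
insert 45 → {45, 40, 36}
insert 57 → {57, 45, 40, 36}
remove-max → 57; now {45, 40, 36}
remove-max → 45; now {40, 36}
insert 41 → {41, 40, 36}
insert 38 → {41, 40, 38, 36}
insert 39 → {41, 40, 39, 38, 36}
insert 53 → {53, 41, 40, 39, 38, 36}
remove-max → 53; now {41, 40, 39, 38, 36}
remove-max → 41; now {40, 39, 38, 36}
insert 43 → {43, 40, 39, 38, 36}
insert 58 → {58, 43, 40, 39, 38, 36}
insert 54 → {58, 54, 43, 40, 39, 38, 36}
remove-max → 58; now {54, 43, 40, 39, 38, 36}
insert 49 → {54, 49, 43, 40, 39, 38, 36}
insert 37 → {54, 49, 43, 40, 39, 38, 37, 36}
insert 59 → {59, 54, 49, 43, 40, 39, 38, 37, 36}
remove-max → 59; now {54, 49, 43, 40, 39, 38, 37, 36}
remove-max → 54; now {49, 43, 40, 39, 38, 37, 36}
remove-max → 49; now {43, 40, 39, 38, 37, 36}
insert 35 → {43, 40, 39, 38, 37, 36, 35}
insert 56 → {56, 43, 40, 39, 38, 37, 36, 35}
remove-max → 56; now {43, 40, 39, 38, 37, 36, 35}
insert 33 → {43, 40, 39, 38, 37, 36, 35, 33}
insert 52 → {52, 43, 40, 39, 38, 37, 36, 35, 33}
remove-max → 52; now {43, 40, 39, 38, 37, 36, 35, 33}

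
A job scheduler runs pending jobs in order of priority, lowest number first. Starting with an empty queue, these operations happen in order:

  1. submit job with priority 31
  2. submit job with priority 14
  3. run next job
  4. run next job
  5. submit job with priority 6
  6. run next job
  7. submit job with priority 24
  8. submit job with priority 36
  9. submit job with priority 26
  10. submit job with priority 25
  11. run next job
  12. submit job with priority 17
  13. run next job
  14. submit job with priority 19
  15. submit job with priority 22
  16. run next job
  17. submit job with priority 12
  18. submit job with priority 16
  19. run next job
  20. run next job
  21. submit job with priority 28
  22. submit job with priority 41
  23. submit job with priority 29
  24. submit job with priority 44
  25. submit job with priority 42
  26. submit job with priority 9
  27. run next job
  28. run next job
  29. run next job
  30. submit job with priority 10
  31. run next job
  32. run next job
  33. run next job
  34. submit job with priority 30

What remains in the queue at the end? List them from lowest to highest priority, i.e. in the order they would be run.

[29, 30, 36, 41, 42, 44]

insert 31 → {31}
insert 14 → {14, 31}
run next job → 14; now {31}
run next job → 31; now {}
insert 6 → {6}
run next job → 6; now {}
insert 24 → {24}
insert 36 → {24, 36}
insert 26 → {24, 26, 36}
insert 25 → {24, 25, 26, 36}
run next job → 24; now {25, 26, 36}
insert 17 → {17, 25, 26, 36}
run next job → 17; now {25, 26, 36}
insert 19 → {19, 25, 26, 36}
insert 22 → {19, 22, 25, 26, 36}
run next job → 19; now {22, 25, 26, 36}
insert 12 → {12, 22, 25, 26, 36}
insert 16 → {12, 16, 22, 25, 26, 36}
run next job → 12; now {16, 22, 25, 26, 36}
run next job → 16; now {22, 25, 26, 36}
insert 28 → {22, 25, 26, 28, 36}
insert 41 → {22, 25, 26, 28, 36, 41}
insert 29 → {22, 25, 26, 28, 29, 36, 41}
insert 44 → {22, 25, 26, 28, 29, 36, 41, 44}
insert 42 → {22, 25, 26, 28, 29, 36, 41, 42, 44}
insert 9 → {9, 22, 25, 26, 28, 29, 36, 41, 42, 44}
run next job → 9; now {22, 25, 26, 28, 29, 36, 41, 42, 44}
run next job → 22; now {25, 26, 28, 29, 36, 41, 42, 44}
run next job → 25; now {26, 28, 29, 36, 41, 42, 44}
insert 10 → {10, 26, 28, 29, 36, 41, 42, 44}
run next job → 10; now {26, 28, 29, 36, 41, 42, 44}
run next job → 26; now {28, 29, 36, 41, 42, 44}
run next job → 28; now {29, 36, 41, 42, 44}
insert 30 → {29, 30, 36, 41, 42, 44}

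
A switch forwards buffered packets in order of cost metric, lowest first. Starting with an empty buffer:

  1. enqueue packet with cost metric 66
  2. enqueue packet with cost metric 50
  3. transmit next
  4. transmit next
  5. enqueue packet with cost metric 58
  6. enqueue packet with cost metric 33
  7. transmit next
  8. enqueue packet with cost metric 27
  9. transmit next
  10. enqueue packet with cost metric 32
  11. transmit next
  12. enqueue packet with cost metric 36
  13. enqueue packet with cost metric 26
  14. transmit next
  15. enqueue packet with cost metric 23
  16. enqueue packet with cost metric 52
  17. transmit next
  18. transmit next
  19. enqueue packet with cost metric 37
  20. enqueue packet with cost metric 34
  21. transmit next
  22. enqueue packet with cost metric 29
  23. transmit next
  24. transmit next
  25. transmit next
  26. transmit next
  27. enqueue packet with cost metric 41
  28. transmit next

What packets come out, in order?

[50, 66, 33, 27, 32, 26, 23, 36, 34, 29, 37, 52, 58, 41]

insert 66 → {66}
insert 50 → {50, 66}
transmit next → 50; now {66}
transmit next → 66; now {}
insert 58 → {58}
insert 33 → {33, 58}
transmit next → 33; now {58}
insert 27 → {27, 58}
transmit next → 27; now {58}
insert 32 → {32, 58}
transmit next → 32; now {58}
insert 36 → {36, 58}
insert 26 → {26, 36, 58}
transmit next → 26; now {36, 58}
insert 23 → {23, 36, 58}
insert 52 → {23, 36, 52, 58}
transmit next → 23; now {36, 52, 58}
transmit next → 36; now {52, 58}
insert 37 → {37, 52, 58}
insert 34 → {34, 37, 52, 58}
transmit next → 34; now {37, 52, 58}
insert 29 → {29, 37, 52, 58}
transmit next → 29; now {37, 52, 58}
transmit next → 37; now {52, 58}
transmit next → 52; now {58}
transmit next → 58; now {}
insert 41 → {41}
transmit next → 41; now {}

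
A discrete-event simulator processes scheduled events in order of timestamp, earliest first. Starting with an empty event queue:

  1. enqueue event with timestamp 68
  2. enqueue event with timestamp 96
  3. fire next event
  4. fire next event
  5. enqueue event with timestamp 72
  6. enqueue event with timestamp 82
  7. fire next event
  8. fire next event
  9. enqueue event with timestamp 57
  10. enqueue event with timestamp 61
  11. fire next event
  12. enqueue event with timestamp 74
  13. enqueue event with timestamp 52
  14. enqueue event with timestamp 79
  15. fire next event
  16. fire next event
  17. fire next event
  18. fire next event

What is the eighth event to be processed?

74

insert 68 → {68}
insert 96 → {68, 96}
fire next event → 68; now {96}
fire next event → 96; now {}
insert 72 → {72}
insert 82 → {72, 82}
fire next event → 72; now {82}
fire next event → 82; now {}
insert 57 → {57}
insert 61 → {57, 61}
fire next event → 57; now {61}
insert 74 → {61, 74}
insert 52 → {52, 61, 74}
insert 79 → {52, 61, 74, 79}
fire next event → 52; now {61, 74, 79}
fire next event → 61; now {74, 79}
fire next event → 74; now {79}
fire next event → 79; now {}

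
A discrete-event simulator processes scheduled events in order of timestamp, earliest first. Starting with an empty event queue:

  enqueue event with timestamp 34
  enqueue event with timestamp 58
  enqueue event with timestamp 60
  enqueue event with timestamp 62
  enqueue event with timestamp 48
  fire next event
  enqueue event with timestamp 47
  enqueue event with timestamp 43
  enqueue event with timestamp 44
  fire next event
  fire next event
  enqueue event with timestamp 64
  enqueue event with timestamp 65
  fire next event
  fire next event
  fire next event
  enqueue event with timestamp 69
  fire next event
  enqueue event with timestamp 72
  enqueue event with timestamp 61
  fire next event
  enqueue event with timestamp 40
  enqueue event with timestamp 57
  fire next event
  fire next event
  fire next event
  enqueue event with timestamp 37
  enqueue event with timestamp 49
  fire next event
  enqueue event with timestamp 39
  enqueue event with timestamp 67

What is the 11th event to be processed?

insert 34 → {34}
insert 58 → {34, 58}
insert 60 → {34, 58, 60}
insert 62 → {34, 58, 60, 62}
insert 48 → {34, 48, 58, 60, 62}
fire next event → 34; now {48, 58, 60, 62}
insert 47 → {47, 48, 58, 60, 62}
insert 43 → {43, 47, 48, 58, 60, 62}
insert 44 → {43, 44, 47, 48, 58, 60, 62}
fire next event → 43; now {44, 47, 48, 58, 60, 62}
fire next event → 44; now {47, 48, 58, 60, 62}
insert 64 → {47, 48, 58, 60, 62, 64}
insert 65 → {47, 48, 58, 60, 62, 64, 65}
fire next event → 47; now {48, 58, 60, 62, 64, 65}
fire next event → 48; now {58, 60, 62, 64, 65}
fire next event → 58; now {60, 62, 64, 65}
insert 69 → {60, 62, 64, 65, 69}
fire next event → 60; now {62, 64, 65, 69}
insert 72 → {62, 64, 65, 69, 72}
insert 61 → {61, 62, 64, 65, 69, 72}
fire next event → 61; now {62, 64, 65, 69, 72}
insert 40 → {40, 62, 64, 65, 69, 72}
insert 57 → {40, 57, 62, 64, 65, 69, 72}
fire next event → 40; now {57, 62, 64, 65, 69, 72}
fire next event → 57; now {62, 64, 65, 69, 72}
fire next event → 62; now {64, 65, 69, 72}
insert 37 → {37, 64, 65, 69, 72}
insert 49 → {37, 49, 64, 65, 69, 72}
fire next event → 37; now {49, 64, 65, 69, 72}
insert 39 → {39, 49, 64, 65, 69, 72}
insert 67 → {39, 49, 64, 65, 67, 69, 72}

62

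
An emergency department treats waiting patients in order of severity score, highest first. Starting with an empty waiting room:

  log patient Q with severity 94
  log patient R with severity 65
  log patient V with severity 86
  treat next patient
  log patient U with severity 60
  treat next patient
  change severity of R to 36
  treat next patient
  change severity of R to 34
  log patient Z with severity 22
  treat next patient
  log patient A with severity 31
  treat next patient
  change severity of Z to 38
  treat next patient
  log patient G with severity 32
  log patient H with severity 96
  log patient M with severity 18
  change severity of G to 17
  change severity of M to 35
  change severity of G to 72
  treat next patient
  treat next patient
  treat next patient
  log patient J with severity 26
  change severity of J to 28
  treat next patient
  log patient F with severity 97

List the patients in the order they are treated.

[Q, V, U, R, A, Z, H, G, M, J]

add Q (severity 94) → {Q:94}
add R (severity 65) → {Q:94, R:65}
add V (severity 86) → {Q:94, V:86, R:65}
treat next patient → Q; now {V:86, R:65}
add U (severity 60) → {V:86, R:65, U:60}
treat next patient → V; now {R:65, U:60}
update R to severity 36 → {U:60, R:36}
treat next patient → U; now {R:36}
update R to severity 34 → {R:34}
add Z (severity 22) → {R:34, Z:22}
treat next patient → R; now {Z:22}
add A (severity 31) → {A:31, Z:22}
treat next patient → A; now {Z:22}
update Z to severity 38 → {Z:38}
treat next patient → Z; now {}
add G (severity 32) → {G:32}
add H (severity 96) → {H:96, G:32}
add M (severity 18) → {H:96, G:32, M:18}
update G to severity 17 → {H:96, M:18, G:17}
update M to severity 35 → {H:96, M:35, G:17}
update G to severity 72 → {H:96, G:72, M:35}
treat next patient → H; now {G:72, M:35}
treat next patient → G; now {M:35}
treat next patient → M; now {}
add J (severity 26) → {J:26}
update J to severity 28 → {J:28}
treat next patient → J; now {}
add F (severity 97) → {F:97}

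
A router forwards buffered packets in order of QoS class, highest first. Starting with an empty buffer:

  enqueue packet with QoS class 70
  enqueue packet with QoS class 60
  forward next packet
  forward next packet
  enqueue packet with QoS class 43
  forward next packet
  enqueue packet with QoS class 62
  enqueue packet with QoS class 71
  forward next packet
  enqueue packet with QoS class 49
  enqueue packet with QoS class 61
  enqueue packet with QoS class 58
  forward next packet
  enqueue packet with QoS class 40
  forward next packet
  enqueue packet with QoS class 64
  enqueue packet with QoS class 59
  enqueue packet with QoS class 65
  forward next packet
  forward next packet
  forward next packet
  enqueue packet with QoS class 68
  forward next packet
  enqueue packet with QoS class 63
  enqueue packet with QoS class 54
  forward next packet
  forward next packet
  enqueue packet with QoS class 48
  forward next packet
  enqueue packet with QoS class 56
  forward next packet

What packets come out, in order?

insert 70 → {70}
insert 60 → {70, 60}
forward next packet → 70; now {60}
forward next packet → 60; now {}
insert 43 → {43}
forward next packet → 43; now {}
insert 62 → {62}
insert 71 → {71, 62}
forward next packet → 71; now {62}
insert 49 → {62, 49}
insert 61 → {62, 61, 49}
insert 58 → {62, 61, 58, 49}
forward next packet → 62; now {61, 58, 49}
insert 40 → {61, 58, 49, 40}
forward next packet → 61; now {58, 49, 40}
insert 64 → {64, 58, 49, 40}
insert 59 → {64, 59, 58, 49, 40}
insert 65 → {65, 64, 59, 58, 49, 40}
forward next packet → 65; now {64, 59, 58, 49, 40}
forward next packet → 64; now {59, 58, 49, 40}
forward next packet → 59; now {58, 49, 40}
insert 68 → {68, 58, 49, 40}
forward next packet → 68; now {58, 49, 40}
insert 63 → {63, 58, 49, 40}
insert 54 → {63, 58, 54, 49, 40}
forward next packet → 63; now {58, 54, 49, 40}
forward next packet → 58; now {54, 49, 40}
insert 48 → {54, 49, 48, 40}
forward next packet → 54; now {49, 48, 40}
insert 56 → {56, 49, 48, 40}
forward next packet → 56; now {49, 48, 40}

70, 60, 43, 71, 62, 61, 65, 64, 59, 68, 63, 58, 54, 56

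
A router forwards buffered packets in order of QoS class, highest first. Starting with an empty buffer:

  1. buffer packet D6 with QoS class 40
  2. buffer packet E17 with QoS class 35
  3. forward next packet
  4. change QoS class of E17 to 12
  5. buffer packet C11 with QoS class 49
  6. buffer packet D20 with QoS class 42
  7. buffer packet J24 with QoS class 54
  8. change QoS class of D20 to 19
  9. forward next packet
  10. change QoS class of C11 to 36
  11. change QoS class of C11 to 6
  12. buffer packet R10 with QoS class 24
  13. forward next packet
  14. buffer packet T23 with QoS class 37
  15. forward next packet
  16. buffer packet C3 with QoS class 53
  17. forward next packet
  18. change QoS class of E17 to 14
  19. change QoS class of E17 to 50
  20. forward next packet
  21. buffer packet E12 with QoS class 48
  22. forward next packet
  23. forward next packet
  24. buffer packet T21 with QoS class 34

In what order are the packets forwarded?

D6 → J24 → R10 → T23 → C3 → E17 → E12 → D20

add D6 (QoS class 40) → {D6:40}
add E17 (QoS class 35) → {D6:40, E17:35}
forward next packet → D6; now {E17:35}
update E17 to QoS class 12 → {E17:12}
add C11 (QoS class 49) → {C11:49, E17:12}
add D20 (QoS class 42) → {C11:49, D20:42, E17:12}
add J24 (QoS class 54) → {J24:54, C11:49, D20:42, E17:12}
update D20 to QoS class 19 → {J24:54, C11:49, D20:19, E17:12}
forward next packet → J24; now {C11:49, D20:19, E17:12}
update C11 to QoS class 36 → {C11:36, D20:19, E17:12}
update C11 to QoS class 6 → {D20:19, E17:12, C11:6}
add R10 (QoS class 24) → {R10:24, D20:19, E17:12, C11:6}
forward next packet → R10; now {D20:19, E17:12, C11:6}
add T23 (QoS class 37) → {T23:37, D20:19, E17:12, C11:6}
forward next packet → T23; now {D20:19, E17:12, C11:6}
add C3 (QoS class 53) → {C3:53, D20:19, E17:12, C11:6}
forward next packet → C3; now {D20:19, E17:12, C11:6}
update E17 to QoS class 14 → {D20:19, E17:14, C11:6}
update E17 to QoS class 50 → {E17:50, D20:19, C11:6}
forward next packet → E17; now {D20:19, C11:6}
add E12 (QoS class 48) → {E12:48, D20:19, C11:6}
forward next packet → E12; now {D20:19, C11:6}
forward next packet → D20; now {C11:6}
add T21 (QoS class 34) → {T21:34, C11:6}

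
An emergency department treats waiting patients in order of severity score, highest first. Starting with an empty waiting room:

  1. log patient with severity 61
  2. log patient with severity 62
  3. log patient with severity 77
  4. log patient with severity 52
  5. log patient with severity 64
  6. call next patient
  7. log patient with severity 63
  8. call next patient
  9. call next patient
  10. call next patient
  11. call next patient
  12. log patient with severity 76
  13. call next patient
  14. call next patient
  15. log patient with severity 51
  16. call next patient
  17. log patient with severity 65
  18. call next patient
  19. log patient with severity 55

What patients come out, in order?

[77, 64, 63, 62, 61, 76, 52, 51, 65]

insert 61 → {61}
insert 62 → {62, 61}
insert 77 → {77, 62, 61}
insert 52 → {77, 62, 61, 52}
insert 64 → {77, 64, 62, 61, 52}
call next patient → 77; now {64, 62, 61, 52}
insert 63 → {64, 63, 62, 61, 52}
call next patient → 64; now {63, 62, 61, 52}
call next patient → 63; now {62, 61, 52}
call next patient → 62; now {61, 52}
call next patient → 61; now {52}
insert 76 → {76, 52}
call next patient → 76; now {52}
call next patient → 52; now {}
insert 51 → {51}
call next patient → 51; now {}
insert 65 → {65}
call next patient → 65; now {}
insert 55 → {55}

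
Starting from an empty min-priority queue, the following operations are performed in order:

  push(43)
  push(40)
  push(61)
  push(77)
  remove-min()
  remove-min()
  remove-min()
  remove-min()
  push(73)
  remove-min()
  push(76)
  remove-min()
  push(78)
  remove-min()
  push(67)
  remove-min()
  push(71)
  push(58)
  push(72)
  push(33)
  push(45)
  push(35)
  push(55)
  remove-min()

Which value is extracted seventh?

78

insert 43 → {43}
insert 40 → {40, 43}
insert 61 → {40, 43, 61}
insert 77 → {40, 43, 61, 77}
remove-min → 40; now {43, 61, 77}
remove-min → 43; now {61, 77}
remove-min → 61; now {77}
remove-min → 77; now {}
insert 73 → {73}
remove-min → 73; now {}
insert 76 → {76}
remove-min → 76; now {}
insert 78 → {78}
remove-min → 78; now {}
insert 67 → {67}
remove-min → 67; now {}
insert 71 → {71}
insert 58 → {58, 71}
insert 72 → {58, 71, 72}
insert 33 → {33, 58, 71, 72}
insert 45 → {33, 45, 58, 71, 72}
insert 35 → {33, 35, 45, 58, 71, 72}
insert 55 → {33, 35, 45, 55, 58, 71, 72}
remove-min → 33; now {35, 45, 55, 58, 71, 72}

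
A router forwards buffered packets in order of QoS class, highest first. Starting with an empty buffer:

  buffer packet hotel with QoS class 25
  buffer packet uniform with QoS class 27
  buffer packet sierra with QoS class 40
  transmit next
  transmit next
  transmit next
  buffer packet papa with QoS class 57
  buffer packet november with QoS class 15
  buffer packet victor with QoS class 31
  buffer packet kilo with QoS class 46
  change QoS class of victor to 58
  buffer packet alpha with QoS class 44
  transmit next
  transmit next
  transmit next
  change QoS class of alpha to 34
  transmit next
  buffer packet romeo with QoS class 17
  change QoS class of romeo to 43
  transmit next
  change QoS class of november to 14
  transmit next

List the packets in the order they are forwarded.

sierra, uniform, hotel, victor, papa, kilo, alpha, romeo, november

add hotel (QoS class 25) → {hotel:25}
add uniform (QoS class 27) → {uniform:27, hotel:25}
add sierra (QoS class 40) → {sierra:40, uniform:27, hotel:25}
transmit next → sierra; now {uniform:27, hotel:25}
transmit next → uniform; now {hotel:25}
transmit next → hotel; now {}
add papa (QoS class 57) → {papa:57}
add november (QoS class 15) → {papa:57, november:15}
add victor (QoS class 31) → {papa:57, victor:31, november:15}
add kilo (QoS class 46) → {papa:57, kilo:46, victor:31, november:15}
update victor to QoS class 58 → {victor:58, papa:57, kilo:46, november:15}
add alpha (QoS class 44) → {victor:58, papa:57, kilo:46, alpha:44, november:15}
transmit next → victor; now {papa:57, kilo:46, alpha:44, november:15}
transmit next → papa; now {kilo:46, alpha:44, november:15}
transmit next → kilo; now {alpha:44, november:15}
update alpha to QoS class 34 → {alpha:34, november:15}
transmit next → alpha; now {november:15}
add romeo (QoS class 17) → {romeo:17, november:15}
update romeo to QoS class 43 → {romeo:43, november:15}
transmit next → romeo; now {november:15}
update november to QoS class 14 → {november:14}
transmit next → november; now {}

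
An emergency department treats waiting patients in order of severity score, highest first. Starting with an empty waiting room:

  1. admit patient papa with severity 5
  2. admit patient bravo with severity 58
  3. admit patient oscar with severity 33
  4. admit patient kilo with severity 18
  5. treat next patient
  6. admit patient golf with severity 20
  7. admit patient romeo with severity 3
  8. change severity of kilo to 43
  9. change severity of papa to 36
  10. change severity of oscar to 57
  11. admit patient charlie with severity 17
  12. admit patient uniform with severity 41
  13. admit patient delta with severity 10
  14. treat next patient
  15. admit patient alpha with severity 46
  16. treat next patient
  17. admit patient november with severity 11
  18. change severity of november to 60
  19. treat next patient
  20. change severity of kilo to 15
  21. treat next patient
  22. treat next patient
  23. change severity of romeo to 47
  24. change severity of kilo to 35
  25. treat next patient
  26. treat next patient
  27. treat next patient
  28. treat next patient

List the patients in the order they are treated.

[bravo, oscar, alpha, november, uniform, papa, romeo, kilo, golf, charlie]

add papa (severity 5) → {papa:5}
add bravo (severity 58) → {bravo:58, papa:5}
add oscar (severity 33) → {bravo:58, oscar:33, papa:5}
add kilo (severity 18) → {bravo:58, oscar:33, kilo:18, papa:5}
treat next patient → bravo; now {oscar:33, kilo:18, papa:5}
add golf (severity 20) → {oscar:33, golf:20, kilo:18, papa:5}
add romeo (severity 3) → {oscar:33, golf:20, kilo:18, papa:5, romeo:3}
update kilo to severity 43 → {kilo:43, oscar:33, golf:20, papa:5, romeo:3}
update papa to severity 36 → {kilo:43, papa:36, oscar:33, golf:20, romeo:3}
update oscar to severity 57 → {oscar:57, kilo:43, papa:36, golf:20, romeo:3}
add charlie (severity 17) → {oscar:57, kilo:43, papa:36, golf:20, charlie:17, romeo:3}
add uniform (severity 41) → {oscar:57, kilo:43, uniform:41, papa:36, golf:20, charlie:17, romeo:3}
add delta (severity 10) → {oscar:57, kilo:43, uniform:41, papa:36, golf:20, charlie:17, delta:10, romeo:3}
treat next patient → oscar; now {kilo:43, uniform:41, papa:36, golf:20, charlie:17, delta:10, romeo:3}
add alpha (severity 46) → {alpha:46, kilo:43, uniform:41, papa:36, golf:20, charlie:17, delta:10, romeo:3}
treat next patient → alpha; now {kilo:43, uniform:41, papa:36, golf:20, charlie:17, delta:10, romeo:3}
add november (severity 11) → {kilo:43, uniform:41, papa:36, golf:20, charlie:17, november:11, delta:10, romeo:3}
update november to severity 60 → {november:60, kilo:43, uniform:41, papa:36, golf:20, charlie:17, delta:10, romeo:3}
treat next patient → november; now {kilo:43, uniform:41, papa:36, golf:20, charlie:17, delta:10, romeo:3}
update kilo to severity 15 → {uniform:41, papa:36, golf:20, charlie:17, kilo:15, delta:10, romeo:3}
treat next patient → uniform; now {papa:36, golf:20, charlie:17, kilo:15, delta:10, romeo:3}
treat next patient → papa; now {golf:20, charlie:17, kilo:15, delta:10, romeo:3}
update romeo to severity 47 → {romeo:47, golf:20, charlie:17, kilo:15, delta:10}
update kilo to severity 35 → {romeo:47, kilo:35, golf:20, charlie:17, delta:10}
treat next patient → romeo; now {kilo:35, golf:20, charlie:17, delta:10}
treat next patient → kilo; now {golf:20, charlie:17, delta:10}
treat next patient → golf; now {charlie:17, delta:10}
treat next patient → charlie; now {delta:10}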